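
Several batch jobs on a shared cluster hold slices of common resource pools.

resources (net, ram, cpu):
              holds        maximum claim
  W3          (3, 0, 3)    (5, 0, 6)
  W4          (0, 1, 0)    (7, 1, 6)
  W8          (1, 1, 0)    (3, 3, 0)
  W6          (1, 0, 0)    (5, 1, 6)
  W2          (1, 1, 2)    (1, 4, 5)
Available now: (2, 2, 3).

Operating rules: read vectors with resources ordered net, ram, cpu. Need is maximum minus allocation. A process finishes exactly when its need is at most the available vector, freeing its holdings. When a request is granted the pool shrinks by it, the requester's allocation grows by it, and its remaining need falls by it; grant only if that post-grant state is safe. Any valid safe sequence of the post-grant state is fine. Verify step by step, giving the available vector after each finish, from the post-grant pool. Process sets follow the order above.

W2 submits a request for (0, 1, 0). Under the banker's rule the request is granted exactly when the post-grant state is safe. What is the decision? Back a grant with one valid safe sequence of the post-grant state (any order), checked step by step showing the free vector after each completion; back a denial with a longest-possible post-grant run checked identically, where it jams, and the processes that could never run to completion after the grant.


DENY: after the grant no complete ordering would exist.
Key observation: after W3, W6 the pool peaks at (6, 1, 6), and each blocked process is short somewhere: W4 on net; W8 on ram; W2 on ram.
After a pretend grant, a maximal execution: W3, W6 — then nothing else fits. Step-by-step check:
  pool = (2, 1, 3)
  run W3 (needs (2, 0, 3), free (2, 1, 3)); after release of (3, 0, 3) the pool is (5, 1, 6)
  run W6 (needs (4, 1, 6), free (5, 1, 6)); after release of (1, 0, 0) the pool is (6, 1, 6)
  blocked: W4 wants (7, 0, 6), pool (6, 1, 6) — not enough net
  blocked: W8 wants (2, 2, 0), pool (6, 1, 6) — not enough ram
  blocked: W2 wants (0, 2, 3), pool (6, 1, 6) — not enough ram
Post-grant, the permanently blocked set is W4, W8 and W2.


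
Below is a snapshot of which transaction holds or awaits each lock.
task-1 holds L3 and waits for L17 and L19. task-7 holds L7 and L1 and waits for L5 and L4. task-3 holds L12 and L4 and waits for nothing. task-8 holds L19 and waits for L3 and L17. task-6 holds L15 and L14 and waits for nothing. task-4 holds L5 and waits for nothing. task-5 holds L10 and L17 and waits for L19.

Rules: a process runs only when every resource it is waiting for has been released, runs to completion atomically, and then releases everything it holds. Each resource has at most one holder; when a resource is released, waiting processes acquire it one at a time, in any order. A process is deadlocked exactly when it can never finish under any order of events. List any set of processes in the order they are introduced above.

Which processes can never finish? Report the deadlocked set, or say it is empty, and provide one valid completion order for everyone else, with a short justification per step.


Deadlocked: task-1, task-8 and task-5.
Key observation: along task-1 -> task-8 -> task-1, each member waits on what the next one holds — a deadlock; task-5 is caught in further circular waits.
The rest can finish in the order task-6, task-3, task-4, task-7.
Walking it through:
  task-6 waits on nothing -> runs at once and releases L15 and L14
  task-3 waits on nothing -> runs at once and releases L12 and L4
  task-4 waits on nothing -> runs at once and releases L5
  run task-7 (all its waits — L5 and L4 — are resolved); releases L7 and L1


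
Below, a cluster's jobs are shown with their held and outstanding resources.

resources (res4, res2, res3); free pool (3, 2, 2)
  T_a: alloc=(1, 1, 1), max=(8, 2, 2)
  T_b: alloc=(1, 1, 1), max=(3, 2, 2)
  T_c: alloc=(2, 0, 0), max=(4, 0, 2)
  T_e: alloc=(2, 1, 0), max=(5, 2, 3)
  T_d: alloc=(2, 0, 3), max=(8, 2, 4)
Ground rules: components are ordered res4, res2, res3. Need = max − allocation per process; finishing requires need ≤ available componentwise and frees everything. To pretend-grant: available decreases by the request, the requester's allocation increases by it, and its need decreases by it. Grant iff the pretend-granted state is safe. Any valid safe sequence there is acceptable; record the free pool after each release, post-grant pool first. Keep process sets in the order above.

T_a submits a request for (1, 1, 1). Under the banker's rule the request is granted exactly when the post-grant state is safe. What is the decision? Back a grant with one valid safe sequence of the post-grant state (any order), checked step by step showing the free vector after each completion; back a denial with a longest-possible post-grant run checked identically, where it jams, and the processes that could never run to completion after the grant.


DENY — the pretend-granted state is unsafe.
Key observation: after T_b, T_c the pool peaks at (5, 2, 2), and each blocked process is short somewhere: T_a on res4; T_e on res3; T_d on res4.
After a pretend grant, a maximal execution: T_b, T_c — then nothing else fits. Check, step by step:
  pool = (2, 1, 1)
  T_b needs (2, 1, 1) <= (2, 1, 1) -> finishes; pool += (1, 1, 1) = (3, 2, 2)
  T_c needs (2, 0, 2) <= (3, 2, 2) -> finishes; pool += (2, 0, 0) = (5, 2, 2)
  blocked: T_a wants (6, 0, 0), pool (5, 2, 2) — not enough res4
  blocked: T_e wants (3, 1, 3), pool (5, 2, 2) — not enough res3
  blocked: T_d wants (6, 2, 1), pool (5, 2, 2) — not enough res4
Had the request been granted, T_a, T_e and T_d could never finish.


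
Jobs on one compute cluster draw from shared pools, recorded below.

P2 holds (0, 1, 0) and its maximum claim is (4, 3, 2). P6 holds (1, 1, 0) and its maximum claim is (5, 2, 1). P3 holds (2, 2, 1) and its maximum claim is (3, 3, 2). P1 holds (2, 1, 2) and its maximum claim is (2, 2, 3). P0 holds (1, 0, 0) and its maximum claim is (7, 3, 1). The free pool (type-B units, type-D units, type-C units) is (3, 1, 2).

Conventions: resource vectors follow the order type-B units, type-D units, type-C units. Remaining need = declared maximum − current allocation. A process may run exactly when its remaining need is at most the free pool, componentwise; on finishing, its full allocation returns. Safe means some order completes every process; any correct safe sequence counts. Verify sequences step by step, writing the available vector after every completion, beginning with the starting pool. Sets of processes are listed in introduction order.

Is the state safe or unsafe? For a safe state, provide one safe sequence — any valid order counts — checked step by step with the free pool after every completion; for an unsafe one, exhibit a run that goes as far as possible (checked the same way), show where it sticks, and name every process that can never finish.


SAFE, for example via the order P3, P2, P1, P6, P0.
Key observation: P3 marks the first exact bind of the order: its need (1, 1, 1) fits the free (3, 1, 2) with zero slack on a requested resource.
Step-by-step check:
  pool = (3, 1, 2)
  P3: need (1, 1, 1) fits (3, 1, 2); releases (2, 2, 1), pool now (5, 3, 3)
  P2: need (4, 2, 2) fits (5, 3, 3); releases (0, 1, 0), pool now (5, 4, 3)
  P1: need (0, 1, 1) fits (5, 4, 3); releases (2, 1, 2), pool now (7, 5, 5)
  P6: need (4, 1, 1) fits (7, 5, 5); releases (1, 1, 0), pool now (8, 6, 5)
  P0: need (6, 3, 1) fits (8, 6, 5); releases (1, 0, 0), pool now (9, 6, 5)


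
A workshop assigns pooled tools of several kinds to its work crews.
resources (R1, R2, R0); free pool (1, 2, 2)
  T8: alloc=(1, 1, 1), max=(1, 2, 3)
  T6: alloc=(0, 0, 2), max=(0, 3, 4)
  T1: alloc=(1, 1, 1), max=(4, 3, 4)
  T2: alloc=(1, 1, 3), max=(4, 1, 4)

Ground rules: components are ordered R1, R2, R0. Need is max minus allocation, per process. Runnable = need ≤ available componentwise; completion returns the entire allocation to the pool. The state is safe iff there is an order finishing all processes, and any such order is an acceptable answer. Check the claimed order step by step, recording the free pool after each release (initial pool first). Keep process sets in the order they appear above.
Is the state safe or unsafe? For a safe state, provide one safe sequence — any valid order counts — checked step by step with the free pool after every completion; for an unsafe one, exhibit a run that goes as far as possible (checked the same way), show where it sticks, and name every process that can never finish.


The state is UNSAFE.
Key observation: once T8, T6 finish, the pool peaks at (2, 3, 5) — and every remaining process still needs more R1 than that.
A maximal execution: T8, T6 — then nothing else fits. Verifying each step:
  pool = (1, 2, 2)
  T8 needs (0, 1, 2) <= (1, 2, 2) -> finishes; pool += (1, 1, 1) = (2, 3, 3)
  T6 needs (0, 3, 2) <= (2, 3, 3) -> finishes; pool += (0, 0, 2) = (2, 3, 5)
  blocked: T1 wants (3, 2, 3), pool (2, 3, 5) — not enough R1
  blocked: T2 wants (3, 0, 1), pool (2, 3, 5) — not enough R1
Never able to finish: T1 and T2.


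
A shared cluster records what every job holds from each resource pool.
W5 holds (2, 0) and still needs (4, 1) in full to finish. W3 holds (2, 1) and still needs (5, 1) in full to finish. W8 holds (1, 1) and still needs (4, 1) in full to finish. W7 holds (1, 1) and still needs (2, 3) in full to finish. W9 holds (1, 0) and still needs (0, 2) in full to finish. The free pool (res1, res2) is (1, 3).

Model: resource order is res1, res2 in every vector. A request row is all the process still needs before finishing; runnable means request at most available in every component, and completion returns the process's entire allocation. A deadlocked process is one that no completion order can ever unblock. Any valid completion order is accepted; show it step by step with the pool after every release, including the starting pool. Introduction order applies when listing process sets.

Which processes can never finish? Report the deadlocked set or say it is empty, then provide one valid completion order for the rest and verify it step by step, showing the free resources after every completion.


Deadlocked set: W5, W3 and W8.
Key observation: the wall is res1: completing W9, W7 brings the pool only to (3, 4), and all the rest need more.
A valid finishing order for the others: W9, W7. Check, step by step:
  pool = (1, 3)
  run W9 (needs (0, 2), free (1, 3)); after release of (1, 0) the pool is (2, 3)
  run W7 (needs (2, 3), free (2, 3)); after release of (1, 1) the pool is (3, 4)
The blocked processes can never fit:
  W5 cannot run: need (4, 1) vs free (3, 4) (insufficient res1)
  W3 cannot run: need (5, 1) vs free (3, 4) (insufficient res1)
  W8 cannot run: need (4, 1) vs free (3, 4) (insufficient res1)


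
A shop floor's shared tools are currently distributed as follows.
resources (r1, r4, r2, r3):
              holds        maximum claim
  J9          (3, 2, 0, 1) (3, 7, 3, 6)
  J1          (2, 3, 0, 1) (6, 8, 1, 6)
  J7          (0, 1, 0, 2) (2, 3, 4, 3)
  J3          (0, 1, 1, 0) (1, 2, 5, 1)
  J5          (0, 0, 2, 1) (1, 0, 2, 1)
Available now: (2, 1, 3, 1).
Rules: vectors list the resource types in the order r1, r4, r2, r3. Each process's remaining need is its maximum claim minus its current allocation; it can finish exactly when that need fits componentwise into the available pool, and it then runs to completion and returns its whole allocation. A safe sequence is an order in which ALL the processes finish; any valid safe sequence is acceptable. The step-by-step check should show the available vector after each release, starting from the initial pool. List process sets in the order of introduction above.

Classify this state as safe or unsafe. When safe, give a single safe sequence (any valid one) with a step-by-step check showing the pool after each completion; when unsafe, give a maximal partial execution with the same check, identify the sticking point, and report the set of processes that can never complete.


UNSAFE.
Key observation: even finishing J5, J3, J7 leaves just (2, 3, 6, 4) free — too little r4 for any of the remaining processes.
The run J5, J3, J7 cannot be extended any further. Walking it through:
  pool = (2, 1, 3, 1)
  J5 needs (1, 0, 0, 0) <= (2, 1, 3, 1) -> finishes; pool += (0, 0, 2, 1) = (2, 1, 5, 2)
  J3 needs (1, 1, 4, 1) <= (2, 1, 5, 2) -> finishes; pool += (0, 1, 1, 0) = (2, 2, 6, 2)
  J7 needs (2, 2, 4, 1) <= (2, 2, 6, 2) -> finishes; pool += (0, 1, 0, 2) = (2, 3, 6, 4)
  J9 still needs (0, 5, 3, 5) but only (2, 3, 6, 4) is free — short on r4 and r3
  J1 still needs (4, 5, 1, 5) but only (2, 3, 6, 4) is free — short on r1, r4 and r3
Processes that can never finish: J9 and J1.


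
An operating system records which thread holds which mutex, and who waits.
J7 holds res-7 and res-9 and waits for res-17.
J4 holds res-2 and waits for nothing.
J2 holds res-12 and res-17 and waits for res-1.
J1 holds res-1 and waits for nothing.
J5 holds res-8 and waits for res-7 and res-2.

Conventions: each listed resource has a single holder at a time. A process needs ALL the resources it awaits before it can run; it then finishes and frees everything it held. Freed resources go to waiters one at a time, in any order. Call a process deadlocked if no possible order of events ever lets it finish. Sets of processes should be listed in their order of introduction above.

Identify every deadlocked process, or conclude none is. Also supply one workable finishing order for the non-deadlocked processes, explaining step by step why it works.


Nothing here is deadlocked.
Key observation: the waits form no ring: some process can always run, and its releases unblock the others one by one.
The rest can finish in the order J1, J4, J2, J7, J5.
Walking it through:
  run J1 (it waits on nothing); releases res-1
  run J4 (it waits on nothing); releases res-2
  J2: everything it awaited (res-1) is free; runs, freeing res-12 and res-17
  J7: everything it awaited (res-17) is free; runs, freeing res-7 and res-9
  J5: everything it awaited (res-7 and res-2) is free; runs, freeing res-8


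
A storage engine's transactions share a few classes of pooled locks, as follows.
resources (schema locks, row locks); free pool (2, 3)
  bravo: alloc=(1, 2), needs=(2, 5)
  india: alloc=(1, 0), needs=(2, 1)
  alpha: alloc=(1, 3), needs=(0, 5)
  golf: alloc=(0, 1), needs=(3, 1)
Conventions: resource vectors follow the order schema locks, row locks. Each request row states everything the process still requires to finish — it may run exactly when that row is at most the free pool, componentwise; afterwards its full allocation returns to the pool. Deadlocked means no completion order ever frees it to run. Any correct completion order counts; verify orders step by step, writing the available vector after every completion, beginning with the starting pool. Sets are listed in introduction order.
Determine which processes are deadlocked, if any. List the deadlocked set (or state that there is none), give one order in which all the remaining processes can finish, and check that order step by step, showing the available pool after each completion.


The deadlocked set is bravo and alpha.
Key observation: the wall is row locks: completing india, golf brings the pool only to (3, 4), and all the rest need more.
A valid finishing order for the others: india, golf. Walking it through:
  pool = (2, 3)
  run india (needs (2, 1), free (2, 3)); after release of (1, 0) the pool is (3, 3)
  run golf (needs (3, 1), free (3, 3)); after release of (0, 1) the pool is (3, 4)
The stuck group stays short no matter what:
  bravo still needs (2, 5) but only (3, 4) is free — short on row locks
  alpha still needs (0, 5) but only (3, 4) is free — short on row locks


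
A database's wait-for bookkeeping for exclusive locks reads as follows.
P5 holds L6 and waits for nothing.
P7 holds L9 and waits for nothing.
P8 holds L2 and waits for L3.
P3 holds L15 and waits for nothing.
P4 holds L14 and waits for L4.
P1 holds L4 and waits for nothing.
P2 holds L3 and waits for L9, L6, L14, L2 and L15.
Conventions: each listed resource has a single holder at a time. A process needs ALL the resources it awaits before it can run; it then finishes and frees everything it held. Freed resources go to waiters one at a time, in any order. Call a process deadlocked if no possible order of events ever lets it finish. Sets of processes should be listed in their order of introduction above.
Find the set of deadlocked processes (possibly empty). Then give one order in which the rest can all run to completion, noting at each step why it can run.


Deadlocked: P8 and P2.
Key observation: the wait chain closes on itself along P8 -> P2 -> P8; no other process is dragged down with it.
A valid finishing order for the others: P1, P4, P3, P5, P7.
Walking it through:
  run P1 (it waits on nothing); releases L4
  run P4 (all its waits — L4 — are resolved); releases L14
  run P3 (it waits on nothing); releases L15
  run P5 (it waits on nothing); releases L6
  run P7 (it waits on nothing); releases L9


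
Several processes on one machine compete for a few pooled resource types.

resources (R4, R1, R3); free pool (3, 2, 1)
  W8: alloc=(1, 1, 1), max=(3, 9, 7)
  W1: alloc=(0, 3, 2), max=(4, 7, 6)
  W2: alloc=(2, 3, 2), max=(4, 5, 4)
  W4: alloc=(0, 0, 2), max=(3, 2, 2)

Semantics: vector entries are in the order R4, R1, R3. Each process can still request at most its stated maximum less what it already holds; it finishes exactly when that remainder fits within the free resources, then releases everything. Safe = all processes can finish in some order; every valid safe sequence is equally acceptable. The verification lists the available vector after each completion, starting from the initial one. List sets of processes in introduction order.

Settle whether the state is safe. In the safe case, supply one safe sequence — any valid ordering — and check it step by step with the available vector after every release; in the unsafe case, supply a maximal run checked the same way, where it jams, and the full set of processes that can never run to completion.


SAFE, for example via the order W4, W2, W1, W8.
Key observation: W4 marks the first exact bind of the order: its need (3, 2, 0) fits the free (3, 2, 1) with zero slack on a requested resource.
Verifying each step:
  pool = (3, 2, 1)
  W4 needs (3, 2, 0) <= (3, 2, 1) -> finishes; pool += (0, 0, 2) = (3, 2, 3)
  W2 needs (2, 2, 2) <= (3, 2, 3) -> finishes; pool += (2, 3, 2) = (5, 5, 5)
  W1 needs (4, 4, 4) <= (5, 5, 5) -> finishes; pool += (0, 3, 2) = (5, 8, 7)
  W8 needs (2, 8, 6) <= (5, 8, 7) -> finishes; pool += (1, 1, 1) = (6, 9, 8)


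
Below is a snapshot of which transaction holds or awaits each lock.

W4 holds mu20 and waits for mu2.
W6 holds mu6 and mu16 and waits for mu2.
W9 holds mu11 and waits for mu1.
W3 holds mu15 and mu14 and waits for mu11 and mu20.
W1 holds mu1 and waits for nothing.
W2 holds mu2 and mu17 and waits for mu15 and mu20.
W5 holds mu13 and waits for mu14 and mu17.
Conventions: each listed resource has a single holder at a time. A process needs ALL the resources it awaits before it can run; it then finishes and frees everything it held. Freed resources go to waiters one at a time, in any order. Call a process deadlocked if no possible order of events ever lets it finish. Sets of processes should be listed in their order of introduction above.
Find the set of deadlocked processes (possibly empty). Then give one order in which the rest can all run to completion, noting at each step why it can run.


Deadlocked: W4, W6, W3, W2 and W5.
Key observation: the wait chain closes on itself along W4 -> W2 -> W4; W3 is caught in further circular waits and W6 and W5 wait into the deadlock from upstream.
A valid finishing order for the others: W1, W9.
Check, step by step:
  run W1 (it waits on nothing); releases mu1
  run W9 (all its waits — mu1 — are resolved); releases mu11


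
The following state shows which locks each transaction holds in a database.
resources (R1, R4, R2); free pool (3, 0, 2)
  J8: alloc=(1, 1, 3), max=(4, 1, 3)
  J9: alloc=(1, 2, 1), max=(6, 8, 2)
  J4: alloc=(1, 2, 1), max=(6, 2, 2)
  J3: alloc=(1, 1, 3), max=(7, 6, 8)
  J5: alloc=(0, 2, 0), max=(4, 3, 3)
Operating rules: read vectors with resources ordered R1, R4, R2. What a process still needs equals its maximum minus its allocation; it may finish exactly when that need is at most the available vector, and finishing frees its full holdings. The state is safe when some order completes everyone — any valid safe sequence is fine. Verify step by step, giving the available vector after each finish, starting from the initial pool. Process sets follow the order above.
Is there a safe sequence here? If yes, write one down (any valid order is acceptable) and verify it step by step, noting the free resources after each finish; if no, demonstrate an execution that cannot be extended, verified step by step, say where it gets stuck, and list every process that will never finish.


UNSAFE — no complete ordering exists.
Key observation: the pool after J8, J5 is (4, 3, 5); every surviving request exceeds it in R1, so progress ends there.
Going as far as possible: J8, J5; after that, nothing fits. Verifying each step:
  pool = (3, 0, 2)
  run J8 (needs (3, 0, 0), free (3, 0, 2)); after release of (1, 1, 3) the pool is (4, 1, 5)
  run J5 (needs (4, 1, 3), free (4, 1, 5)); after release of (0, 2, 0) the pool is (4, 3, 5)
  J9 cannot run: need (5, 6, 1) vs free (4, 3, 5) (insufficient R1 and R4)
  J4 cannot run: need (5, 0, 1) vs free (4, 3, 5) (insufficient R1)
  J3 cannot run: need (6, 5, 5) vs free (4, 3, 5) (insufficient R1 and R4)
Processes that can never finish: J9, J4 and J3.


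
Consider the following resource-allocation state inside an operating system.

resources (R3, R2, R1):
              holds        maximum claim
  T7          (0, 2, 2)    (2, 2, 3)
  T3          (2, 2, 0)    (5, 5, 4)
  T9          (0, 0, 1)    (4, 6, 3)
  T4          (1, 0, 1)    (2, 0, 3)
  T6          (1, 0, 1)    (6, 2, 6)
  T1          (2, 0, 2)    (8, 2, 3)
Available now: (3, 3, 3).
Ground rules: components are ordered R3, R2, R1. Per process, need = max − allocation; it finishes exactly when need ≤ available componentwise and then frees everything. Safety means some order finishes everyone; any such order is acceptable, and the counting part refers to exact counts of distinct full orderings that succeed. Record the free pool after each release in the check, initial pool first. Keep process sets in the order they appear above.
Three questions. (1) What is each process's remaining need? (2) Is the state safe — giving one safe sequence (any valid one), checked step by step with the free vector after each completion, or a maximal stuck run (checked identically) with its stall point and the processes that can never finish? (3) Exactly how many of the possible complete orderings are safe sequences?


(1) Need matrix, components ordered R3, R2, R1:
  T7: (2, 0, 1)
  T3: (3, 3, 4)
  T9: (4, 6, 2)
  T4: (1, 0, 2)
  T6: (5, 2, 5)
  T1: (6, 2, 1)
(2) SAFE, for example via the order T7, T4, T3, T9, T6, T1.
Key observation: the order never hits an exact fit; T7 is the first step at the minimum slack of 1 on its requested resources ((2, 0, 1), (3, 3, 3) free).
Step-by-step check:
  pool = (3, 3, 3)
  T7 needs (2, 0, 1) <= (3, 3, 3) -> finishes; pool += (0, 2, 2) = (3, 5, 5)
  T4 needs (1, 0, 2) <= (3, 5, 5) -> finishes; pool += (1, 0, 1) = (4, 5, 6)
  T3 needs (3, 3, 4) <= (4, 5, 6) -> finishes; pool += (2, 2, 0) = (6, 7, 6)
  T9 needs (4, 6, 2) <= (6, 7, 6) -> finishes; pool += (0, 0, 1) = (6, 7, 7)
  T6 needs (5, 2, 5) <= (6, 7, 7) -> finishes; pool += (1, 0, 1) = (7, 7, 8)
  T1 needs (6, 2, 1) <= (7, 7, 8) -> finishes; pool += (2, 0, 2) = (9, 7, 10)
(3) Precisely 37 of the possible complete orderings are safe sequences.


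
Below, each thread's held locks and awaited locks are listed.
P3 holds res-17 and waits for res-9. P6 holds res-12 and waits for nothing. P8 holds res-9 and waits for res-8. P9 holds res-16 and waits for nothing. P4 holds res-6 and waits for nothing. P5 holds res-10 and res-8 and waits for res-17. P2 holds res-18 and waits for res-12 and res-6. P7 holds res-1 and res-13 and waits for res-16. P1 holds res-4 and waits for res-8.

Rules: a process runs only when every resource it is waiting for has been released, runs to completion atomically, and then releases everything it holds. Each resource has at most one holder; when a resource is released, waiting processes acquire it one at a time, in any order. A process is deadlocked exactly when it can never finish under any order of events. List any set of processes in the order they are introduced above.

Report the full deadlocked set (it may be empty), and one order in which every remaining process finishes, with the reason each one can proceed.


Deadlocked: P3, P8, P5 and P1.
Key observation: nobody on the ring P3 -> P8 -> P5 -> P3 can start until another member finishes, which never happens; P1 waits into the deadlock from upstream.
The rest can finish in the order P4, P6, P2, P9, P7.
Walking it through:
  P4 waits on nothing -> runs at once and releases res-6
  P6 waits on nothing -> runs at once and releases res-12
  P2: everything it awaited (res-12 and res-6) is free; runs, freeing res-18
  P9 waits on nothing -> runs at once and releases res-16
  P7: everything it awaited (res-16) is free; runs, freeing res-1 and res-13


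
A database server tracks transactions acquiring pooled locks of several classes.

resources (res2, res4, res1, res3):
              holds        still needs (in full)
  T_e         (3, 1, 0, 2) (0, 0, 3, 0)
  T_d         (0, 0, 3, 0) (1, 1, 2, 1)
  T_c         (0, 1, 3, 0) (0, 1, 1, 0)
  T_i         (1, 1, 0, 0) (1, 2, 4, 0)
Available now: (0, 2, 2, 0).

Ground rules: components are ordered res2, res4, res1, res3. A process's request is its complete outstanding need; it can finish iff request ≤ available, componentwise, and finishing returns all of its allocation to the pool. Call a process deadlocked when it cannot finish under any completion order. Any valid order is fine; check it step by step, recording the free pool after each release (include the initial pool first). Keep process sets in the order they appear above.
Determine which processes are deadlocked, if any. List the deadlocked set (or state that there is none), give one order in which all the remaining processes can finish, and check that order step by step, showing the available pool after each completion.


No process is deadlocked.
Key observation: no deadlock: T_c fits now, and the freed resources carry the rest through.
One completion order for the rest: T_c, T_e, T_d, T_i. Check, step by step:
  pool = (0, 2, 2, 0)
  T_c: need (0, 1, 1, 0) fits (0, 2, 2, 0); releases (0, 1, 3, 0), pool now (0, 3, 5, 0)
  T_e: need (0, 0, 3, 0) fits (0, 3, 5, 0); releases (3, 1, 0, 2), pool now (3, 4, 5, 2)
  T_d: need (1, 1, 2, 1) fits (3, 4, 5, 2); releases (0, 0, 3, 0), pool now (3, 4, 8, 2)
  T_i: need (1, 2, 4, 0) fits (3, 4, 8, 2); releases (1, 1, 0, 0), pool now (4, 5, 8, 2)


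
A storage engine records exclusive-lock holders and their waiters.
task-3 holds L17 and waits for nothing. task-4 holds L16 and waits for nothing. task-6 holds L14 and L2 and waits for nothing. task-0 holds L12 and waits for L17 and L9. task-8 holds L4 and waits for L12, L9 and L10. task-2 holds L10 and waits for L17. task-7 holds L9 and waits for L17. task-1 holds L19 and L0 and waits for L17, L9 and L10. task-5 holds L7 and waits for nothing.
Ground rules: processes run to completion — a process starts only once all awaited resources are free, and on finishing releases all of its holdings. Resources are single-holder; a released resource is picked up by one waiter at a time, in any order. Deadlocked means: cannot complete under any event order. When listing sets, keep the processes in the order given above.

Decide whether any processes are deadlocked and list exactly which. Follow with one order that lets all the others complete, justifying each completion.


Nothing here is deadlocked.
Key observation: the waits form no ring: some process can always run, and its releases unblock the others one by one.
A valid finishing order for the others: task-3, task-4, task-5, task-7, task-6, task-2, task-0, task-1, task-8.
Check, step by step:
  task-3 waits on nothing -> runs at once and releases L17
  task-4 waits on nothing -> runs at once and releases L16
  task-5 waits on nothing -> runs at once and releases L7
  task-7 waits on L17 — all released -> runs and releases L9
  task-6 waits on nothing -> runs at once and releases L14 and L2
  task-2 waits on L17 — all released -> runs and releases L10
  task-0 waits on L17 and L9 — all released -> runs and releases L12
  task-1 waits on L17, L9 and L10 — all released -> runs and releases L19 and L0
  task-8 waits on L12, L9 and L10 — all released -> runs and releases L4


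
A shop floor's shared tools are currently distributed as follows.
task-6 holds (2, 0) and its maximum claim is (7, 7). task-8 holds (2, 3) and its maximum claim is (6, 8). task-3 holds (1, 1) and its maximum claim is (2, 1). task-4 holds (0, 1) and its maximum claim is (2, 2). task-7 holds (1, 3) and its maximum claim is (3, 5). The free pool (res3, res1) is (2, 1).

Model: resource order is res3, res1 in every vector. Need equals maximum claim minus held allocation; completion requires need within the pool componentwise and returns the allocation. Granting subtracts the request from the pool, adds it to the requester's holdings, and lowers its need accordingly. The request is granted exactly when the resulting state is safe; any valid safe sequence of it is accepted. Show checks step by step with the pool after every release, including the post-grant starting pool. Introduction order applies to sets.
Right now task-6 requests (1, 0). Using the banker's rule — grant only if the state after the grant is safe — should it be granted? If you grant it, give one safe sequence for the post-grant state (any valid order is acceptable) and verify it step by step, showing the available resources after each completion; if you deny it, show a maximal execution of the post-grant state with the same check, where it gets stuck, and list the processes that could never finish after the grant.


DENY: after the grant no complete ordering would exist.
Key observation: even finishing task-3, task-7, task-4 leaves just (3, 6) free — too little res3 for any of the remaining processes.
Pretend the grant happened; the run task-3, task-7, task-4 goes as far as possible. Verifying each step:
  pool = (1, 1)
  task-3 needs (1, 0) <= (1, 1) -> finishes; pool += (1, 1) = (2, 2)
  task-7 needs (2, 2) <= (2, 2) -> finishes; pool += (1, 3) = (3, 5)
  task-4 needs (2, 1) <= (3, 5) -> finishes; pool += (0, 1) = (3, 6)
  task-6 still needs (4, 7) but only (3, 6) is free — short on res3 and res1
  task-8 still needs (4, 5) but only (3, 6) is free — short on res3
Had the request been granted, task-6 and task-8 could never finish.


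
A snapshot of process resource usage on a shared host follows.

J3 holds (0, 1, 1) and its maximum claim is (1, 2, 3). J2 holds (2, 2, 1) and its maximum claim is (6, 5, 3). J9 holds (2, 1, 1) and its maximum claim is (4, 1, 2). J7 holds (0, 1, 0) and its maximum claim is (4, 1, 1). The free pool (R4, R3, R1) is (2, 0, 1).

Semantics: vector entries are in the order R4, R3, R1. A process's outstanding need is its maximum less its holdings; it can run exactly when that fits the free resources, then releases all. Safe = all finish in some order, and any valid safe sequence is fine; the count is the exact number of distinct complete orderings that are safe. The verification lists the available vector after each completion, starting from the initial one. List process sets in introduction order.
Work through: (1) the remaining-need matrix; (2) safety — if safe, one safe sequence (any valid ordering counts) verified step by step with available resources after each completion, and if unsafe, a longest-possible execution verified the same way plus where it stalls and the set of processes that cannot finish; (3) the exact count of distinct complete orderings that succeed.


(1) Remaining need (order R4, R3, R1):
  J3: (1, 1, 2)
  J2: (4, 3, 2)
  J9: (2, 0, 1)
  J7: (4, 0, 1)
(2) SAFE. One safe sequence: J9, J7, J3, J2.
Key observation: J9 marks the first exact bind of the order: its need (2, 0, 1) fits the free (2, 0, 1) with zero slack on a requested resource.
Check, step by step:
  pool = (2, 0, 1)
  run J9 (needs (2, 0, 1), free (2, 0, 1)); after release of (2, 1, 1) the pool is (4, 1, 2)
  run J7 (needs (4, 0, 1), free (4, 1, 2)); after release of (0, 1, 0) the pool is (4, 2, 2)
  run J3 (needs (1, 1, 2), free (4, 2, 2)); after release of (0, 1, 1) the pool is (4, 3, 3)
  run J2 (needs (4, 3, 2), free (4, 3, 3)); after release of (2, 2, 1) the pool is (6, 5, 4)
(3) Precisely 2 of the possible complete orderings are safe sequences.


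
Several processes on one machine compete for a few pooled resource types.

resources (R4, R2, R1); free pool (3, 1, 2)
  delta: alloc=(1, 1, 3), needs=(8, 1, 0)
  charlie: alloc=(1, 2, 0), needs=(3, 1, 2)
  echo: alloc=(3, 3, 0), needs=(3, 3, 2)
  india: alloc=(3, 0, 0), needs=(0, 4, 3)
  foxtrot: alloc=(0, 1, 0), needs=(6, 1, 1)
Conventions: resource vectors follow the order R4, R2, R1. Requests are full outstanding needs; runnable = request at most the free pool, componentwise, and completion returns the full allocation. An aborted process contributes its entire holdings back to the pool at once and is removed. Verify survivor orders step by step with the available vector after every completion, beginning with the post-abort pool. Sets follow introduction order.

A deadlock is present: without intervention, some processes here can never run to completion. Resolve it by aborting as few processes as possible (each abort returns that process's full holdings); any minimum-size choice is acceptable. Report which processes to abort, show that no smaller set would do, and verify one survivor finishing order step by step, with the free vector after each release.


Abort india.
Key observation: the deadlocked delta becomes finishable only because india released (3, 0, 0); it completes at step 4 below.
Minimality: the empty abort set fails — the state is deadlocked as it stands.
The survivors complete as charlie, foxtrot, echo, delta. Check, step by step (starting from the post-abort pool):
  pool = (6, 1, 2)
  charlie: need (3, 1, 2) fits (6, 1, 2); releases (1, 2, 0), pool now (7, 3, 2)
  foxtrot: need (6, 1, 1) fits (7, 3, 2); releases (0, 1, 0), pool now (7, 4, 2)
  echo: need (3, 3, 2) fits (7, 4, 2); releases (3, 3, 0), pool now (10, 7, 2)
  delta: need (8, 1, 0) fits (10, 7, 2); releases (1, 1, 3), pool now (11, 8, 5)


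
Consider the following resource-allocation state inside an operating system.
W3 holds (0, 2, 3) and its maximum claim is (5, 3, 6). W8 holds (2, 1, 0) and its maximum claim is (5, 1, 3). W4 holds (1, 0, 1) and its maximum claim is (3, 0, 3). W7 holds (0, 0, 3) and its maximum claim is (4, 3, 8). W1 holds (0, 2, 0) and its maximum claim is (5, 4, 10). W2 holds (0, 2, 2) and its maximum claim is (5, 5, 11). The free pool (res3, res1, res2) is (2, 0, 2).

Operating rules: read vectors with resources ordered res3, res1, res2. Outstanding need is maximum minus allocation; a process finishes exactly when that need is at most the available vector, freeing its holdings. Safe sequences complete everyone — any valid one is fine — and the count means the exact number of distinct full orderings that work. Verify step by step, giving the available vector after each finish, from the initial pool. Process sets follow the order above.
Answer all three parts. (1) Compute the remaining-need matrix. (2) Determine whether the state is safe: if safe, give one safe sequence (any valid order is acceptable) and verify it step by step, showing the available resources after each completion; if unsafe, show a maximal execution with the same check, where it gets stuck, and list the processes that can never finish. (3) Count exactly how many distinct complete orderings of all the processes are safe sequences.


(1) Outstanding need per process (order res3, res1, res2):
  W3: (5, 1, 3)
  W8: (3, 0, 3)
  W4: (2, 0, 2)
  W7: (4, 3, 5)
  W1: (5, 2, 10)
  W2: (5, 3, 9)
(2) SAFE. One safe sequence: W4, W8, W3, W7, W2, W1.
Key observation: at W4 the run first touches a limit — (2, 0, 2) against (2, 0, 2), exact on a resource it actually requests.
Step-by-step check:
  pool = (2, 0, 2)
  W4: need (2, 0, 2) fits (2, 0, 2); releases (1, 0, 1), pool now (3, 0, 3)
  W8: need (3, 0, 3) fits (3, 0, 3); releases (2, 1, 0), pool now (5, 1, 3)
  W3: need (5, 1, 3) fits (5, 1, 3); releases (0, 2, 3), pool now (5, 3, 6)
  W7: need (4, 3, 5) fits (5, 3, 6); releases (0, 0, 3), pool now (5, 3, 9)
  W2: need (5, 3, 9) fits (5, 3, 9); releases (0, 2, 2), pool now (5, 5, 11)
  W1: need (5, 2, 10) fits (5, 5, 11); releases (0, 2, 0), pool now (5, 7, 11)
(3) Precisely 1 of the possible complete orderings is a safe sequence.


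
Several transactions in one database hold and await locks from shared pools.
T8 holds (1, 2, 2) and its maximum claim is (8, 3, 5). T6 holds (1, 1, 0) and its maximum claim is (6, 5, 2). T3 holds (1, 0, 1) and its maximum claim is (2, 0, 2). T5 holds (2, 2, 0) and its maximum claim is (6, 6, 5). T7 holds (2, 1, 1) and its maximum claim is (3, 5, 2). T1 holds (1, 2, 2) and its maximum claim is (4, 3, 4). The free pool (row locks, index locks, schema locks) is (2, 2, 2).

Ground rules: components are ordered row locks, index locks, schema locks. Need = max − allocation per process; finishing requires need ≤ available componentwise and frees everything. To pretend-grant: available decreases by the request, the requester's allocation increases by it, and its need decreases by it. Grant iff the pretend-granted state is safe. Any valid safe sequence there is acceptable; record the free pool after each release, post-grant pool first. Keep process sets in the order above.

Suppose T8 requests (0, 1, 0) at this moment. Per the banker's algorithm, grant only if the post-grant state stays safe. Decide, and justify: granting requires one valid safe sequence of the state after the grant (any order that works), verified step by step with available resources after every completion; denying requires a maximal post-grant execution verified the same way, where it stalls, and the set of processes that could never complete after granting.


DENY: after the grant no complete ordering would exist.
Key observation: after T3, T1 the pool peaks at (4, 3, 5), and each blocked process is short somewhere: T8 on row locks; T6 on row locks, index locks; T5 on index locks; T7 on index locks.
Pretend the grant happened; the run T3, T1 goes as far as possible. Verifying each step:
  pool = (2, 1, 2)
  T3: need (1, 0, 1) fits (2, 1, 2); releases (1, 0, 1), pool now (3, 1, 3)
  T1: need (3, 1, 2) fits (3, 1, 3); releases (1, 2, 2), pool now (4, 3, 5)
  T8 still needs (7, 0, 3) but only (4, 3, 5) is free — short on row locks
  T6 still needs (5, 4, 2) but only (4, 3, 5) is free — short on row locks and index locks
  T5 still needs (4, 4, 5) but only (4, 3, 5) is free — short on index locks
  T7 still needs (1, 4, 1) but only (4, 3, 5) is free — short on index locks
Post-grant, the permanently blocked set is T8, T6, T5 and T7.


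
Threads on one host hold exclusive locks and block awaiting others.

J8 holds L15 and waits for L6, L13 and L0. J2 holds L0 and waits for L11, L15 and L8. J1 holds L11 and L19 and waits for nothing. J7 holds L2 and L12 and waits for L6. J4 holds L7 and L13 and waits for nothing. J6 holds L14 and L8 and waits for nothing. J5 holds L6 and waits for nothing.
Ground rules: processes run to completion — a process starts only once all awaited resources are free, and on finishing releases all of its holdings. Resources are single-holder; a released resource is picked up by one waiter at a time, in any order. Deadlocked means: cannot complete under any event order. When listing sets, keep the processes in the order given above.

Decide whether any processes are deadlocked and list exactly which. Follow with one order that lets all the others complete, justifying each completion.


Deadlocked set: J8 and J2.
Key observation: along J8 -> J2 -> J8, each member waits on what the next one holds — a deadlock; no other process is dragged down with it.
A valid finishing order for the others: J1, J5, J4, J6, J7.
Verifying each step:
  run J1 (it waits on nothing); releases L11 and L19
  run J5 (it waits on nothing); releases L6
  run J4 (it waits on nothing); releases L7 and L13
  run J6 (it waits on nothing); releases L14 and L8
  J7 waits on L6 — all released -> runs and releases L2 and L12
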